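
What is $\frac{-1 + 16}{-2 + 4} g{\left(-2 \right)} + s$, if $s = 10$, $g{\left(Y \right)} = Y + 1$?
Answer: $\frac{5}{2} \approx 2.5$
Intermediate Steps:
$g{\left(Y \right)} = 1 + Y$
$\frac{-1 + 16}{-2 + 4} g{\left(-2 \right)} + s = \frac{-1 + 16}{-2 + 4} \left(1 - 2\right) + 10 = \frac{15}{2} \left(-1\right) + 10 = - \frac{15}{2} + 10 = \frac{5}{2}$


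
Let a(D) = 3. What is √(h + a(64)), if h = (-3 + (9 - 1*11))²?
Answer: 2*√7 ≈ 5.2915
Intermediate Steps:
h = 25 (h = (-3 + (9 - 11))² = (-3 - 2)² = (-5)² = 25)
√(h + a(64)) = √(25 + 3) = √28 = 2*√7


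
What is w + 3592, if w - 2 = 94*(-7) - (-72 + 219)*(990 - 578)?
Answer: -57628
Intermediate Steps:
w = -61220 (w = 2 + (94*(-7) - (-72 + 219)*(990 - 578)) = 2 + (-658 - 147*412) = 2 + (-658 - 1*60564) = 2 + (-658 - 60564) = 2 - 61222 = -61220)
w + 3592 = -61220 + 3592 = -57628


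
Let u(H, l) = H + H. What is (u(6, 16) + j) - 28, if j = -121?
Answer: -137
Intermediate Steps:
u(H, l) = 2*H
(u(6, 16) + j) - 28 = (2*6 - 121) - 28 = (12 - 121) - 28 = -109 - 28 = -137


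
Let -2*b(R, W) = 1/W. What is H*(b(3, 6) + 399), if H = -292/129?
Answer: -349451/387 ≈ -902.97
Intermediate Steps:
b(R, W) = -1/(2*W)
H = -292/129 (H = -292*1/129 = -292/129 ≈ -2.2636)
H*(b(3, 6) + 399) = -292*(-½/6 + 399)/129 = -292*(-½*⅙ + 399)/129 = -292*(-1/12 + 399)/129 = -292/129*4787/12 = -349451/387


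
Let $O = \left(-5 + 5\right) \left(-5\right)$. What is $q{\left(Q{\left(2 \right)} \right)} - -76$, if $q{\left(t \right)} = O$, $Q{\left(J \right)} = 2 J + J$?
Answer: $76$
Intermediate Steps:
$O = 0$ ($O = 0 \left(-5\right) = 0$)
$Q{\left(J \right)} = 3 J$
$q{\left(t \right)} = 0$
$q{\left(Q{\left(2 \right)} \right)} - -76 = 0 - -76 = 0 + 76 = 76$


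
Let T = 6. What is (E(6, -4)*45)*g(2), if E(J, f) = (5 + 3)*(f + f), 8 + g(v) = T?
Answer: 5760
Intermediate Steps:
g(v) = -2 (g(v) = -8 + 6 = -2)
E(J, f) = 16*f (E(J, f) = 8*(2*f) = 16*f)
(E(6, -4)*45)*g(2) = ((16*(-4))*45)*(-2) = -64*45*(-2) = -2880*(-2) = 5760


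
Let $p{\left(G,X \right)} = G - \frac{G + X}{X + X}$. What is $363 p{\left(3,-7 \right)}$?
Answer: $\frac{6897}{7} \approx 985.29$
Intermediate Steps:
$p{\left(G,X \right)} = G - \frac{G + X}{2 X}$
$363 p{\left(3,-7 \right)} = 363 \left(- \frac{1}{2} + 3 - \frac{3}{2 \left(-7\right)}\right) = 363 \left(- \frac{1}{2} + 3 - \frac{3}{2} \left(- \frac{1}{7}\right)\right) = 363 \left(- \frac{1}{2} + 3 + \frac{3}{14}\right) = 363 \cdot \frac{19}{7} = \frac{6897}{7}$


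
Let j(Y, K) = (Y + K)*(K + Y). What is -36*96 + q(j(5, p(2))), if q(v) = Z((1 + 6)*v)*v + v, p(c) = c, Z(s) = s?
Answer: 13400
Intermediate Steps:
j(Y, K) = (K + Y)² (j(Y, K) = (K + Y)*(K + Y) = (K + Y)²)
q(v) = v + 7*v² (q(v) = ((1 + 6)*v)*v + v = (7*v)*v + v = 7*v² + v = v + 7*v²)
-36*96 + q(j(5, p(2))) = -36*96 + (2 + 5)²*(1 + 7*(2 + 5)²) = -3456 + 7²*(1 + 7*7²) = -3456 + 49*(1 + 7*49) = -3456 + 49*(1 + 343) = -3456 + 49*344 = -3456 + 16856 = 13400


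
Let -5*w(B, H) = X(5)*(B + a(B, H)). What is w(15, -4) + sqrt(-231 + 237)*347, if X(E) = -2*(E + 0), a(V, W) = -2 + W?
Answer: 18 + 347*sqrt(6) ≈ 867.97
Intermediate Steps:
X(E) = -2*E
w(B, H) = -4 + 2*B + 2*H (w(B, H) = -(-2*5)*(B + (-2 + H))/5 = -(-2)*(-2 + B + H) = -(20 - 10*B - 10*H)/5 = -4 + 2*B + 2*H)
w(15, -4) + sqrt(-231 + 237)*347 = (-4 + 2*15 + 2*(-4)) + sqrt(-231 + 237)*347 = (-4 + 30 - 8) + sqrt(6)*347 = 18 + 347*sqrt(6)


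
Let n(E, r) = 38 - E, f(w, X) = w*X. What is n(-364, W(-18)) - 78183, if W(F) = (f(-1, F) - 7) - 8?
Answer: -77781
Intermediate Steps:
f(w, X) = X*w
W(F) = -15 - F (W(F) = (F*(-1) - 7) - 8 = (-F - 7) - 8 = (-7 - F) - 8 = -15 - F)
n(-364, W(-18)) - 78183 = (38 - 1*(-364)) - 78183 = (38 + 364) - 78183 = 402 - 78183 = -77781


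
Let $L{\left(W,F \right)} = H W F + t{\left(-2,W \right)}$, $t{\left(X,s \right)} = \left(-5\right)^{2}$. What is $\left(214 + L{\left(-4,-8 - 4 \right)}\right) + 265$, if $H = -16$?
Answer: $-264$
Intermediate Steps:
$t{\left(X,s \right)} = 25$
$L{\left(W,F \right)} = 25 - 16 F W$ ($L{\left(W,F \right)} = - 16 W F + 25 = - 16 F W + 25 = 25 - 16 F W$)
$\left(214 + L{\left(-4,-8 - 4 \right)}\right) + 265 = \left(214 + \left(25 - 16 \left(-8 - 4\right) \left(-4\right)\right)\right) + 265 = \left(214 + \left(25 - \left(-192\right) \left(-4\right)\right)\right) + 265 = \left(214 + \left(25 - 768\right)\right) + 265 = \left(214 - 743\right) + 265 = -529 + 265 = -264$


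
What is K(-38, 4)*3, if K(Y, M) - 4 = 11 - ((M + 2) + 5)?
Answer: 12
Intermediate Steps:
K(Y, M) = 8 - M (K(Y, M) = 4 + (11 - ((M + 2) + 5)) = 4 + (11 - ((2 + M) + 5)) = 4 + (11 - (7 + M)) = 4 + (11 + (-7 - M)) = 4 + (4 - M) = 8 - M)
K(-38, 4)*3 = (8 - 1*4)*3 = (8 - 4)*3 = 4*3 = 12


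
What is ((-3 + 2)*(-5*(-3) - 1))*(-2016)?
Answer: 28224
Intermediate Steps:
((-3 + 2)*(-5*(-3) - 1))*(-2016) = -(15 - 1)*(-2016) = -1*14*(-2016) = -14*(-2016) = 28224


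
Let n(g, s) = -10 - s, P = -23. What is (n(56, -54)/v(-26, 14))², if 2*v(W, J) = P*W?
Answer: 1936/89401 ≈ 0.021655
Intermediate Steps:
v(W, J) = -23*W/2 (v(W, J) = (-23*W)/2 = -23*W/2)
(n(56, -54)/v(-26, 14))² = ((-10 - 1*(-54))/((-23/2*(-26))))² = ((-10 + 54)/299)² = (44*(1/299))² = (44/299)² = 1936/89401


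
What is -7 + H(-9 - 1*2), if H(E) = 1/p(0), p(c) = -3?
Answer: -22/3 ≈ -7.3333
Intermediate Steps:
H(E) = -1/3 (H(E) = 1/(-3) = -1/3)
-7 + H(-9 - 1*2) = -7 - 1/3 = -22/3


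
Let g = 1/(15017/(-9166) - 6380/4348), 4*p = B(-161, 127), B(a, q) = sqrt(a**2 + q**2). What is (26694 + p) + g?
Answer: 825989125364/30943249 + 145*sqrt(2)/4 ≈ 26745.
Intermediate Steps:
p = 145*sqrt(2)/4 (p = sqrt((-161)**2 + 127**2)/4 = sqrt(25921 + 16129)/4 = sqrt(42050)/4 = (145*sqrt(2))/4 = 145*sqrt(2)/4 ≈ 51.265)
g = -9963442/30943249 (g = 1/(15017*(-1/9166) - 6380*1/4348) = 1/(-15017/9166 - 1595/1087) = 1/(-30943249/9963442) = -9963442/30943249 ≈ -0.32199)
(26694 + p) + g = (26694 + 145*sqrt(2)/4) - 9963442/30943249 = 825989125364/30943249 + 145*sqrt(2)/4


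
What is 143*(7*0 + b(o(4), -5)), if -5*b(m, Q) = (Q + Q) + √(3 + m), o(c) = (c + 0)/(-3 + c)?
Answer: 286 - 143*√7/5 ≈ 210.33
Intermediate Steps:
o(c) = c/(-3 + c)
b(m, Q) = -2*Q/5 - √(3 + m)/5 (b(m, Q) = -((Q + Q) + √(3 + m))/5 = -(2*Q + √(3 + m))/5 = -(√(3 + m) + 2*Q)/5 = -2*Q/5 - √(3 + m)/5)
143*(7*0 + b(o(4), -5)) = 143*(7*0 + (-⅖*(-5) - √(3 + 4/(-3 + 4))/5)) = 143*(0 + (2 - √(3 + 4/1)/5)) = 143*(0 + (2 - √(3 + 4*1)/5)) = 143*(0 + (2 - √(3 + 4)/5)) = 143*(0 + (2 - √7/5)) = 143*(2 - √7/5) = 286 - 143*√7/5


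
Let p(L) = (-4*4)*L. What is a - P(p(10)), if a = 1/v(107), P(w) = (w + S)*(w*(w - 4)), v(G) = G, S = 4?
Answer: 437998081/107 ≈ 4.0934e+6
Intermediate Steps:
p(L) = -16*L
P(w) = w*(-4 + w)*(4 + w) (P(w) = (w + 4)*(w*(w - 4)) = (4 + w)*(w*(-4 + w)) = w*(-4 + w)*(4 + w))
a = 1/107 ≈ 0.0093458
a - P(p(10)) = 1/107 - (-16*10)*(-16 + (-16*10)²) = 1/107 - (-160)*(-16 + (-160)²) = 1/107 - (-160)*(-16 + 25600) = 1/107 - (-160)*25584 = 1/107 - 1*(-4093440) = 1/107 + 4093440 = 437998081/107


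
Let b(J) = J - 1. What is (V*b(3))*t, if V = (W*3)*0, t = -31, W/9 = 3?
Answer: 0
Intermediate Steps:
W = 27 (W = 9*3 = 27)
b(J) = -1 + J
V = 0 (V = (27*3)*0 = 81*0 = 0)
(V*b(3))*t = (0*(-1 + 3))*(-31) = (0*2)*(-31) = 0*(-31) = 0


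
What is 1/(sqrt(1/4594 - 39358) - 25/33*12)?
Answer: -5053400/21924028771 - 121*I*sqrt(830644130694)/21924028771 ≈ -0.0002305 - 0.0050301*I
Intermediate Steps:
1/(sqrt(1/4594 - 39358) - 25/33*12) = 1/(sqrt(1/4594 - 39358) - 25*1/33*12) = 1/(sqrt(-180810651/4594) - 25/33*12) = 1/(I*sqrt(830644130694)/4594 - 100/11) = 1/(-100/11 + I*sqrt(830644130694)/4594)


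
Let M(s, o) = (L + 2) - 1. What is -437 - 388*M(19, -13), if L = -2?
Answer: -49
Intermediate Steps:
M(s, o) = -1 (M(s, o) = (-2 + 2) - 1 = 0 - 1 = -1)
-437 - 388*M(19, -13) = -437 - 388*(-1) = -437 + 388 = -49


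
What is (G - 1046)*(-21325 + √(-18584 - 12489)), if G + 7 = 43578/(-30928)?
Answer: 347712249825/15464 - 16305381*I*√31073/15464 ≈ 2.2485e+7 - 1.8587e+5*I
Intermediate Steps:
G = -130037/15464 (G = -7 + 43578/(-30928) = -7 + 43578*(-1/30928) = -7 - 21789/15464 = -130037/15464 ≈ -8.4090)
(G - 1046)*(-21325 + √(-18584 - 12489)) = (-130037/15464 - 1046)*(-21325 + √(-18584 - 12489)) = -16305381*(-21325 + √(-31073))/15464 = -16305381*(-21325 + I*√31073)/15464 = 347712249825/15464 - 16305381*I*√31073/15464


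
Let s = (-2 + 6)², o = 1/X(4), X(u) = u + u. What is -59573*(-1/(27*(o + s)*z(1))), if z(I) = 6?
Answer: 238292/10449 ≈ 22.805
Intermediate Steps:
X(u) = 2*u
o = ⅛ (o = 1/(2*4) = 1/8 = ⅛ ≈ 0.12500)
s = 16 (s = 4² = 16)
-59573*(-1/(27*(o + s)*z(1))) = -59573*(-1/(162*(⅛ + 16))) = -59573/((((129/8)*1)*6)*(-27)) = -59573/(((129/8)*6)*(-27)) = -59573/((387/4)*(-27)) = -59573/(-10449/4) = -59573*(-4/10449) = 238292/10449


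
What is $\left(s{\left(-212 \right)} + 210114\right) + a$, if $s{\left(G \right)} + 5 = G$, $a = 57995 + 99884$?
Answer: $367776$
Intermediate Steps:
$a = 157879$
$s{\left(G \right)} = -5 + G$
$\left(s{\left(-212 \right)} + 210114\right) + a = \left(\left(-5 - 212\right) + 210114\right) + 157879 = \left(-217 + 210114\right) + 157879 = 209897 + 157879 = 367776$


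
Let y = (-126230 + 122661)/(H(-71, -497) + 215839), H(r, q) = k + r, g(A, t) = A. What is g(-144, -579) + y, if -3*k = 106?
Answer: -93207219/647198 ≈ -144.02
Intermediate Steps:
k = -106/3 (k = -⅓*106 = -106/3 ≈ -35.333)
H(r, q) = -106/3 + r
y = -10707/647198 (y = (-126230 + 122661)/((-106/3 - 71) + 215839) = -3569/(-319/3 + 215839) = -3569/647198/3 = -3569*3/647198 = -10707/647198 ≈ -0.016544)
g(-144, -579) + y = -144 - 10707/647198 = -93207219/647198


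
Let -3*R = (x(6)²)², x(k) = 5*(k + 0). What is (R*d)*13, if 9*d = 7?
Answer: -2730000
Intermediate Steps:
x(k) = 5*k
d = 7/9 (d = (⅑)*7 = 7/9 ≈ 0.77778)
R = -270000 (R = -((5*6)²)²/3 = -(30²)²/3 = -⅓*900² = -⅓*810000 = -270000)
(R*d)*13 = -270000*7/9*13 = -210000*13 = -2730000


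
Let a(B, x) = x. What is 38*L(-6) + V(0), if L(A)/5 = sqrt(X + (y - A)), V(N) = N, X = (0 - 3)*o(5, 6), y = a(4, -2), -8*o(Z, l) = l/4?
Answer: 95*sqrt(73)/2 ≈ 405.84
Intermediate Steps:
o(Z, l) = -l/32 (o(Z, l) = -l/(8*4) = -l/32)
y = -2
X = 9/16 (X = (0 - 3)*(-1/32*6) = -3*(-3/16) = 9/16 ≈ 0.56250)
L(A) = 5*sqrt(-23/16 - A) (L(A) = 5*sqrt(9/16 + (-2 - A)) = 5*sqrt(-23/16 - A))
38*L(-6) + V(0) = 38*(5*sqrt(-23 - 16*(-6))/4) + 0 = 38*(5*sqrt(-23 + 96)/4) + 0 = 38*(5*sqrt(73)/4) + 0 = 95*sqrt(73)/2 + 0 = 95*sqrt(73)/2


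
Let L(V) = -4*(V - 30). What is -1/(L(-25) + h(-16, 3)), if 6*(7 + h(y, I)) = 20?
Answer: -3/649 ≈ -0.0046225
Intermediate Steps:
h(y, I) = -11/3 (h(y, I) = -7 + (⅙)*20 = -7 + 10/3 = -11/3)
L(V) = 120 - 4*V (L(V) = -4*(-30 + V) = 120 - 4*V)
-1/(L(-25) + h(-16, 3)) = -1/((120 - 4*(-25)) - 11/3) = -1/((120 + 100) - 11/3) = -1/(220 - 11/3) = -1/649/3 = -1*3/649 = -3/649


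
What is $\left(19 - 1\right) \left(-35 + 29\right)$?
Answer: $-108$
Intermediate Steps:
$\left(19 - 1\right) \left(-35 + 29\right) = 18 \left(-6\right) = -108$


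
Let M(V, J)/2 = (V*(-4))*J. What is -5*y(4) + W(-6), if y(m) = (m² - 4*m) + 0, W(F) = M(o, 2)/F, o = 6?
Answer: 16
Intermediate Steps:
M(V, J) = -8*J*V (M(V, J) = 2*((V*(-4))*J) = 2*((-4*V)*J) = 2*(-4*J*V) = -8*J*V)
W(F) = -96/F (W(F) = (-8*2*6)/F = -96/F)
y(m) = m² - 4*m
-5*y(4) + W(-6) = -20*(-4 + 4) - 96/(-6) = -20*0 - 96*(-⅙) = -5*0 + 16 = 0 + 16 = 16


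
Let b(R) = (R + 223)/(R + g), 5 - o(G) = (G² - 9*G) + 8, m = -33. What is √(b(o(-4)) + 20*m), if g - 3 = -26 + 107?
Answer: 6*I*√15283/29 ≈ 25.577*I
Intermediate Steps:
g = 84 (g = 3 + (-26 + 107) = 3 + 81 = 84)
o(G) = -3 - G² + 9*G (o(G) = 5 - ((G² - 9*G) + 8) = 5 - (8 + G² - 9*G) = 5 + (-8 - G² + 9*G) = -3 - G² + 9*G)
b(R) = (223 + R)/(84 + R) (b(R) = (R + 223)/(R + 84) = (223 + R)/(84 + R))
√(b(o(-4)) + 20*m) = √((223 + (-3 - 1*(-4)² + 9*(-4)))/(84 + (-3 - 1*(-4)² + 9*(-4))) + 20*(-33)) = √((223 + (-3 - 1*16 - 36))/(84 + (-3 - 1*16 - 36)) - 660) = √((223 + (-3 - 16 - 36))/(84 + (-3 - 16 - 36)) - 660) = √((223 - 55)/(84 - 55) - 660) = √(168/29 - 660) = √(-18972/29) = 6*I*√15283/29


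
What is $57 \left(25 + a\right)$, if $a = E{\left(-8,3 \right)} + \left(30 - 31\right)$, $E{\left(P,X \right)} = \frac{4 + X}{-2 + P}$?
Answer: $\frac{13281}{10} \approx 1328.1$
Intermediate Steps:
$E{\left(P,X \right)} = \frac{4 + X}{-2 + P}$
$a = - \frac{17}{10}$ ($a = \frac{4 + 3}{-2 - 8} + \left(30 - 31\right) = \frac{1}{-10} \cdot 7 + \left(30 - 31\right) = \left(- \frac{1}{10}\right) 7 - 1 = - \frac{7}{10} - 1 = - \frac{17}{10} \approx -1.7$)
$57 \left(25 + a\right) = 57 \left(25 - \frac{17}{10}\right) = 57 \cdot \frac{233}{10} = \frac{13281}{10}$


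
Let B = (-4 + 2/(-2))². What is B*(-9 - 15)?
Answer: -600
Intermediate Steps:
B = 25 (B = (-4 + 2*(-½))² = (-4 - 1)² = (-5)² = 25)
B*(-9 - 15) = 25*(-9 - 15) = 25*(-24) = -600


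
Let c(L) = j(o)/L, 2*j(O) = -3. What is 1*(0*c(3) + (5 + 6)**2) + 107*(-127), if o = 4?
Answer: -13468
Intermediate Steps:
j(O) = -3/2 (j(O) = (1/2)*(-3) = -3/2)
c(L) = -3/(2*L)
1*(0*c(3) + (5 + 6)**2) + 107*(-127) = 1*(0*(-3/2/3) + (5 + 6)**2) + 107*(-127) = 1*(0*(-3/2*1/3) + 11**2) - 13589 = 1*(0*(-1/2) + 121) - 13589 = 1*(0 + 121) - 13589 = 1*121 - 13589 = 121 - 13589 = -13468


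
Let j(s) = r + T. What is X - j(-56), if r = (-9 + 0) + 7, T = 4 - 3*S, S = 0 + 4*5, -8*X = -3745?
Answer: 4209/8 ≈ 526.13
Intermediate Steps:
X = 3745/8 (X = -⅛*(-3745) = 3745/8 ≈ 468.13)
S = 20 (S = 0 + 20 = 20)
T = -56 (T = 4 - 3*20 = 4 - 60 = -56)
r = -2 (r = -9 + 7 = -2)
j(s) = -58 (j(s) = -2 - 56 = -58)
X - j(-56) = 3745/8 - 1*(-58) = 3745/8 + 58 = 4209/8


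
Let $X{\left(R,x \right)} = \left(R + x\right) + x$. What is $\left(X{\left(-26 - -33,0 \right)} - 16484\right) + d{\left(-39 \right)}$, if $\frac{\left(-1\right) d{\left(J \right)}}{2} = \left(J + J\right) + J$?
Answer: $-16243$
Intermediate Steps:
$d{\left(J \right)} = - 6 J$ ($d{\left(J \right)} = - 2 \left(\left(J + J\right) + J\right) = - 2 \left(2 J + J\right) = - 2 \cdot 3 J = - 6 J$)
$X{\left(R,x \right)} = R + 2 x$
$\left(X{\left(-26 - -33,0 \right)} - 16484\right) + d{\left(-39 \right)} = \left(\left(\left(-26 - -33\right) + 2 \cdot 0\right) - 16484\right) - -234 = \left(\left(\left(-26 + 33\right) + 0\right) - 16484\right) + 234 = \left(\left(7 + 0\right) - 16484\right) + 234 = \left(7 - 16484\right) + 234 = -16477 + 234 = -16243$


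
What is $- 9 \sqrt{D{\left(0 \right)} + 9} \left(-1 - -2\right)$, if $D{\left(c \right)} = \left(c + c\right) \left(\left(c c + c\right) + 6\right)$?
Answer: $-27$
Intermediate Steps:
$D{\left(c \right)} = 2 c \left(6 + c + c^{2}\right)$ ($D{\left(c \right)} = 2 c \left(\left(c^{2} + c\right) + 6\right) = 2 c \left(\left(c + c^{2}\right) + 6\right) = 2 c \left(6 + c + c^{2}\right)$)
$- 9 \sqrt{D{\left(0 \right)} + 9} \left(-1 - -2\right) = - 9 \sqrt{2 \cdot 0 \left(6 + 0 + 0^{2}\right) + 9} \left(-1 - -2\right) = - 9 \sqrt{2 \cdot 0 \left(6 + 0 + 0\right) + 9} \left(-1 + \left(-3 + 5\right)\right) = - 9 \sqrt{2 \cdot 0 \cdot 6 + 9} \left(-1 + 2\right) = - 9 \sqrt{0 + 9} \cdot 1 = - 9 \sqrt{9} \cdot 1 = \left(-9\right) 3 \cdot 1 = \left(-27\right) 1 = -27$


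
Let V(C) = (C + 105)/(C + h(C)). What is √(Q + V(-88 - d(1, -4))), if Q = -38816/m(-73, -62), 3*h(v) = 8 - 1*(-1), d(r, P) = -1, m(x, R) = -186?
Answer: √353405766/1302 ≈ 14.439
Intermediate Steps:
h(v) = 3 (h(v) = (8 - 1*(-1))/3 = (8 + 1)/3 = (⅓)*9 = 3)
V(C) = (105 + C)/(3 + C) (V(C) = (C + 105)/(C + 3) = (105 + C)/(3 + C))
Q = 19408/93 (Q = -38816/(-186) = -38816*(-1/186) = 19408/93 ≈ 208.69)
√(Q + V(-88 - d(1, -4))) = √(19408/93 + (105 + (-88 - 1*(-1)))/(3 + (-88 - 1*(-1)))) = √(19408/93 + (105 + (-88 + 1))/(3 + (-88 + 1))) = √(19408/93 + (105 - 87)/(3 - 87)) = √(19408/93 + 18/(-84)) = √(19408/93 - 1/84*18) = √(19408/93 - 3/14) = √(271433/1302) = √353405766/1302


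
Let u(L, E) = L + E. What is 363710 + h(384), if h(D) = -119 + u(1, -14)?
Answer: 363578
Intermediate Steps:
u(L, E) = E + L
h(D) = -132 (h(D) = -119 + (-14 + 1) = -119 - 13 = -132)
363710 + h(384) = 363710 - 132 = 363578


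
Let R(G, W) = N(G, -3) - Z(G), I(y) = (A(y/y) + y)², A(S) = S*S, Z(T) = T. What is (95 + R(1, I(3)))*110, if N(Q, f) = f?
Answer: 10010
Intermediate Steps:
A(S) = S²
I(y) = (1 + y)² (I(y) = ((y/y)² + y)² = (1² + y)² = (1 + y)²)
R(G, W) = -3 - G
(95 + R(1, I(3)))*110 = (95 + (-3 - 1*1))*110 = (95 + (-3 - 1))*110 = (95 - 4)*110 = 91*110 = 10010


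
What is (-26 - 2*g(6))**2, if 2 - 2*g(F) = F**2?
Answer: 64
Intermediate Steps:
g(F) = 1 - F**2/2
(-26 - 2*g(6))**2 = (-26 - 2*(1 - 1/2*6**2))**2 = (-26 - 2*(1 - 1/2*36))**2 = (-26 - 2*(1 - 18))**2 = (-26 - 2*(-17))**2 = (-26 + 34)**2 = 8**2 = 64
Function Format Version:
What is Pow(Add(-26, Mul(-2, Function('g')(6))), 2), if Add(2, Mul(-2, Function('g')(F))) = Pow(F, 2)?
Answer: 64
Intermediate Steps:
Function('g')(F) = Add(1, Mul(Rational(-1, 2), Pow(F, 2)))
Pow(Add(-26, Mul(-2, Function('g')(6))), 2) = Pow(Add(-26, Mul(-2, Add(1, Mul(Rational(-1, 2), Pow(6, 2))))), 2) = Pow(Add(-26, Mul(-2, Add(1, Mul(Rational(-1, 2), 36)))), 2) = Pow(Add(-26, Mul(-2, Add(1, -18))), 2) = Pow(Add(-26, Mul(-2, -17)), 2) = Pow(Add(-26, 34), 2) = Pow(8, 2) = 64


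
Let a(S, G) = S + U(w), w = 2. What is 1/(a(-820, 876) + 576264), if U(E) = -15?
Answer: 1/575429 ≈ 1.7378e-6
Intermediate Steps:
a(S, G) = -15 + S (a(S, G) = S - 15 = -15 + S)
1/(a(-820, 876) + 576264) = 1/((-15 - 820) + 576264) = 1/(-835 + 576264) = 1/575429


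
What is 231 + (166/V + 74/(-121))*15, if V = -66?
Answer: 22276/121 ≈ 184.10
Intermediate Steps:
231 + (166/V + 74/(-121))*15 = 231 + (166/(-66) + 74/(-121))*15 = 231 + (166*(-1/66) + 74*(-1/121))*15 = 231 + (-83/33 - 74/121)*15 = 231 - 1135/363*15 = 231 - 5675/121 = 22276/121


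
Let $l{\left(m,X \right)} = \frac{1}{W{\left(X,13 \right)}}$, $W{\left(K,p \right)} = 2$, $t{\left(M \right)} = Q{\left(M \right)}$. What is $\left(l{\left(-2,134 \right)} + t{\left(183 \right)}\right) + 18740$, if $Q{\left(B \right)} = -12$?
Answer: $\frac{37457}{2} \approx 18729.0$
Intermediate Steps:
$t{\left(M \right)} = -12$
$l{\left(m,X \right)} = \frac{1}{2}$
$\left(l{\left(-2,134 \right)} + t{\left(183 \right)}\right) + 18740 = \left(\frac{1}{2} - 12\right) + 18740 = - \frac{23}{2} + 18740 = \frac{37457}{2}$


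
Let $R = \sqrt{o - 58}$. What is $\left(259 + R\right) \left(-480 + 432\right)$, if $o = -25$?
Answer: $-12432 - 48 i \sqrt{83} \approx -12432.0 - 437.3 i$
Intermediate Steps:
$R = i \sqrt{83}$ ($R = \sqrt{-25 - 58} = \sqrt{-83} = i \sqrt{83} \approx 9.1104 i$)
$\left(259 + R\right) \left(-480 + 432\right) = \left(259 + i \sqrt{83}\right) \left(-480 + 432\right) = \left(259 + i \sqrt{83}\right) \left(-48\right) = -12432 - 48 i \sqrt{83}$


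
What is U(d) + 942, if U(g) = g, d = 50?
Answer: 992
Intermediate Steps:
U(d) + 942 = 50 + 942 = 992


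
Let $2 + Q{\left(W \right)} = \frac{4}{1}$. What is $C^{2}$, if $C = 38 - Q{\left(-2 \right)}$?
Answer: $1296$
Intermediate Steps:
$Q{\left(W \right)} = 2$ ($Q{\left(W \right)} = -2 + \frac{4}{1} = -2 + 4 \cdot 1 = -2 + 4 = 2$)
$C = 36$ ($C = 38 - 2 = 36$)
$C^{2} = 36^{2} = 1296$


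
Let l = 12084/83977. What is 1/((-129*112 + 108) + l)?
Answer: -83977/1204218096 ≈ -6.9736e-5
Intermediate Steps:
l = 12084/83977 (l = 12084*(1/83977) = 12084/83977 ≈ 0.14390)
1/((-129*112 + 108) + l) = 1/((-129*112 + 108) + 12084/83977) = 1/((-14448 + 108) + 12084/83977) = 1/(-14340 + 12084/83977) = 1/(-1204218096/83977) = -83977/1204218096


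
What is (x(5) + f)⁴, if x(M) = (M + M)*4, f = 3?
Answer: 3418801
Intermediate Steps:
x(M) = 8*M (x(M) = (2*M)*4 = 8*M)
(x(5) + f)⁴ = (8*5 + 3)⁴ = (40 + 3)⁴ = 43⁴ = 3418801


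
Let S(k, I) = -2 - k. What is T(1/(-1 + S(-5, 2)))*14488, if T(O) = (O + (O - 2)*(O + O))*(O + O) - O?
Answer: -21732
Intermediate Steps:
T(O) = -O + 2*O*(O + 2*O*(-2 + O)) (T(O) = (O + (-2 + O)*(2*O))*(2*O) - O = (O + 2*O*(-2 + O))*(2*O) - O = 2*O*(O + 2*O*(-2 + O)) - O = -O + 2*O*(O + 2*O*(-2 + O)))
T(1/(-1 + S(-5, 2)))*14488 = ((-1 - 6/(-1 + (-2 - 1*(-5))) + 4*(1/(-1 + (-2 - 1*(-5))))²)/(-1 + (-2 - 1*(-5))))*14488 = ((-1 - 6/(-1 + (-2 + 5)) + 4*(1/(-1 + (-2 + 5)))²)/(-1 + (-2 + 5)))*14488 = ((-1 - 6/(-1 + 3) + 4*(1/(-1 + 3))²)/(-1 + 3))*14488 = ((-1 - 6/2 + 4*(1/2)²)/2)*14488 = ((-1 - 6*½ + 4*(½)²)/2)*14488 = ((-1 - 3 + 4*(¼))/2)*14488 = ((-1 - 3 + 1)/2)*14488 = ((½)*(-3))*14488 = -3/2*14488 = -21732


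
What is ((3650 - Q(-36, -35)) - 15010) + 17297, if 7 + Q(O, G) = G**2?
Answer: 4719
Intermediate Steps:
Q(O, G) = -7 + G**2
((3650 - Q(-36, -35)) - 15010) + 17297 = ((3650 - (-7 + (-35)**2)) - 15010) + 17297 = ((3650 - (-7 + 1225)) - 15010) + 17297 = ((3650 - 1*1218) - 15010) + 17297 = ((3650 - 1218) - 15010) + 17297 = (2432 - 15010) + 17297 = -12578 + 17297 = 4719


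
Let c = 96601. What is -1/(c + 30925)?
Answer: -1/127526 ≈ -7.8415e-6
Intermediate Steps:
-1/(c + 30925) = -1/(96601 + 30925) = -1/127526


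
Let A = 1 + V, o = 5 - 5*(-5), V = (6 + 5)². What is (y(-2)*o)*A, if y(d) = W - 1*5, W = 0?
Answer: -18300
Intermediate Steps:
V = 121 (V = 11² = 121)
o = 30 (o = 5 + 25 = 30)
A = 122 (A = 1 + 121 = 122)
y(d) = -5 (y(d) = 0 - 1*5 = 0 - 5 = -5)
(y(-2)*o)*A = -5*30*122 = -150*122 = -18300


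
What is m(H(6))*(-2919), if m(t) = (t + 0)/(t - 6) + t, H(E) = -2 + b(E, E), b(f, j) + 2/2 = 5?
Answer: -8757/2 ≈ -4378.5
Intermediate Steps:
b(f, j) = 4 (b(f, j) = -1 + 5 = 4)
H(E) = 2 (H(E) = -2 + 4 = 2)
m(t) = t + t/(-6 + t) (m(t) = t/(-6 + t) + t = t + t/(-6 + t))
m(H(6))*(-2919) = (2*(-5 + 2)/(-6 + 2))*(-2919) = (2*(-3)/(-4))*(-2919) = (2*(-¼)*(-3))*(-2919) = (3/2)*(-2919) = -8757/2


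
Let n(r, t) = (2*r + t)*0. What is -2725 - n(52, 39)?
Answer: -2725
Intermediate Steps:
n(r, t) = 0 (n(r, t) = (t + 2*r)*0 = 0)
-2725 - n(52, 39) = -2725 - 1*0 = -2725 + 0 = -2725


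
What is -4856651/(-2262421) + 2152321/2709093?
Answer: 18026575456684/6129108894153 ≈ 2.9411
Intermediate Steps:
-4856651/(-2262421) + 2152321/2709093 = -4856651*(-1/2262421) + 2152321*(1/2709093) = 4856651/2262421 + 2152321/2709093 = 18026575456684/6129108894153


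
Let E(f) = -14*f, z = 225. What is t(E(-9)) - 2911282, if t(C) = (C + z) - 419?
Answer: -2911350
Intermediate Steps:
t(C) = -194 + C (t(C) = (C + 225) - 419 = (225 + C) - 419 = -194 + C)
t(E(-9)) - 2911282 = (-194 - 14*(-9)) - 2911282 = (-194 + 126) - 2911282 = -68 - 2911282 = -2911350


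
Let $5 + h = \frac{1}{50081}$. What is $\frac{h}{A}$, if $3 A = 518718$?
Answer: $- \frac{125202}{4329652693} \approx -2.8917 \cdot 10^{-5}$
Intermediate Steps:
$h = - \frac{250404}{50081}$ ($h = -5 + \frac{1}{50081} = - \frac{250404}{50081} \approx -5.0$)
$A = 172906$ ($A = \frac{1}{3} \cdot 518718 = 172906$)
$\frac{h}{A} = - \frac{250404}{50081 \cdot 172906} = \left(- \frac{250404}{50081}\right) \frac{1}{172906} = - \frac{125202}{4329652693}$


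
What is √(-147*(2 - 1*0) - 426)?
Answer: 12*I*√5 ≈ 26.833*I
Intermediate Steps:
√(-147*(2 - 1*0) - 426) = √(-147*(2 + 0) - 426) = √(-147*2 - 426) = √(-294 - 426) = √(-720) = 12*I*√5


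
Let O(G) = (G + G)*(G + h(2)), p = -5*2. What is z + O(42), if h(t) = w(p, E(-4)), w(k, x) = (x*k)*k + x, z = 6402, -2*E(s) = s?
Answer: 26898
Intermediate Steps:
p = -10
E(s) = -s/2
w(k, x) = x + x*k² (w(k, x) = (k*x)*k + x = x*k² + x = x + x*k²)
h(t) = 202 (h(t) = (-½*(-4))*(1 + (-10)²) = 2*(1 + 100) = 2*101 = 202)
O(G) = 2*G*(202 + G) (O(G) = (G + G)*(G + 202) = (2*G)*(202 + G) = 2*G*(202 + G))
z + O(42) = 6402 + 2*42*(202 + 42) = 6402 + 2*42*244 = 6402 + 20496 = 26898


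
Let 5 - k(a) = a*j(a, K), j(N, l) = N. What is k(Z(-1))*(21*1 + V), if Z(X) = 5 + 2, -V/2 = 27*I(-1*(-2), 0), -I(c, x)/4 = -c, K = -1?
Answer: 18084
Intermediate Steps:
I(c, x) = 4*c (I(c, x) = -(-4)*c = 4*c)
V = -432 (V = -54*4*(-1*(-2)) = -54*4*2 = -54*8 = -2*216 = -432)
Z(X) = 7
k(a) = 5 - a² (k(a) = 5 - a*a = 5 - a²)
k(Z(-1))*(21*1 + V) = (5 - 1*7²)*(21*1 - 432) = (5 - 1*49)*(21 - 432) = (5 - 49)*(-411) = -44*(-411) = 18084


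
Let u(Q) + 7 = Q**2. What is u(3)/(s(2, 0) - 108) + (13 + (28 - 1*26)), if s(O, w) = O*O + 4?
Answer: 749/50 ≈ 14.980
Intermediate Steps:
s(O, w) = 4 + O**2 (s(O, w) = O**2 + 4 = 4 + O**2)
u(Q) = -7 + Q**2
u(3)/(s(2, 0) - 108) + (13 + (28 - 1*26)) = (-7 + 3**2)/((4 + 2**2) - 108) + (13 + (28 - 1*26)) = (-7 + 9)/((4 + 4) - 108) + (13 + (28 - 26)) = 2/(8 - 108) + (13 + 2) = 2/(-100) + 15 = 2*(-1/100) + 15 = -1/50 + 15 = 749/50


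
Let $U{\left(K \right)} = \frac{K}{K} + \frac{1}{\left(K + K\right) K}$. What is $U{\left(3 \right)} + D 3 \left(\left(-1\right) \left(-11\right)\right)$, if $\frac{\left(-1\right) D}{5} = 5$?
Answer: $- \frac{14831}{18} \approx -823.94$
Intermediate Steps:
$D = -25$ ($D = \left(-5\right) 5 = -25$)
$U{\left(K \right)} = 1 + \frac{1}{2 K^{2}}$ ($U{\left(K \right)} = 1 + \frac{1}{2 K K} = 1 + \frac{\frac{1}{2} \frac{1}{K}}{K} = 1 + \frac{1}{2 K^{2}}$)
$U{\left(3 \right)} + D 3 \left(\left(-1\right) \left(-11\right)\right) = \left(1 + \frac{1}{2 \cdot 9}\right) + \left(-25\right) 3 \left(\left(-1\right) \left(-11\right)\right) = \left(1 + \frac{1}{2} \cdot \frac{1}{9}\right) - 825 = \left(1 + \frac{1}{18}\right) - 825 = \frac{19}{18} - 825 = - \frac{14831}{18}$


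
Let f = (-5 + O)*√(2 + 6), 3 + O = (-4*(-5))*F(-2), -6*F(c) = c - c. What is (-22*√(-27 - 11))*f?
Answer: 704*I*√19 ≈ 3068.7*I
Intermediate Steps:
F(c) = 0 (F(c) = -(c - c)/6 = -⅙*0 = 0)
O = -3 (O = -3 - 4*(-5)*0 = -3 + 20*0 = -3 + 0 = -3)
f = -16*√2 (f = (-5 - 3)*√(2 + 6) = -16*√2 ≈ -22.627)
(-22*√(-27 - 11))*f = (-22*√(-27 - 11))*(-16*√2) = (-22*I*√38)*(-16*√2) = 704*I*√19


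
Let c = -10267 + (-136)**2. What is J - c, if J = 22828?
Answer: 14599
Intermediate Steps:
c = 8229 (c = -10267 + 18496 = 8229)
J - c = 22828 - 1*8229 = 22828 - 8229 = 14599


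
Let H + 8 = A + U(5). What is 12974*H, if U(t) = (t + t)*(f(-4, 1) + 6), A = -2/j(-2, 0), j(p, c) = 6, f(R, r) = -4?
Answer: 454090/3 ≈ 1.5136e+5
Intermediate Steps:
A = -1/3 (A = -2/6 = -2*1/6 = -1/3 ≈ -0.33333)
U(t) = 4*t (U(t) = (t + t)*(-4 + 6) = (2*t)*2 = 4*t)
H = 35/3 (H = -8 + (-1/3 + 4*5) = -8 + (-1/3 + 20) = -8 + 59/3 = 35/3 ≈ 11.667)
12974*H = 12974*(35/3) = 454090/3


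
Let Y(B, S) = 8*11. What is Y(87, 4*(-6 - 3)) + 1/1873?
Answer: 164825/1873 ≈ 88.000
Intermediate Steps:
Y(B, S) = 88
Y(87, 4*(-6 - 3)) + 1/1873 = 88 + 1/1873 = 164825/1873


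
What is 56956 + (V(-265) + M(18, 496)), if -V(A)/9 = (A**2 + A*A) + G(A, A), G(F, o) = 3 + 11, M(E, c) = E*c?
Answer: -1198292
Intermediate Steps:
G(F, o) = 14
V(A) = -126 - 18*A**2 (V(A) = -9*((A**2 + A*A) + 14) = -9*((A**2 + A**2) + 14) = -9*(2*A**2 + 14) = -9*(14 + 2*A**2) = -126 - 18*A**2)
56956 + (V(-265) + M(18, 496)) = 56956 + ((-126 - 18*(-265)**2) + 18*496) = 56956 + ((-126 - 18*70225) + 8928) = 56956 + ((-126 - 1264050) + 8928) = 56956 + (-1264176 + 8928) = 56956 - 1255248 = -1198292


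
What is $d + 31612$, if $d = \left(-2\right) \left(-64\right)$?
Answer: $31740$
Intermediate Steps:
$d = 128$
$d + 31612 = 128 + 31612 = 31740$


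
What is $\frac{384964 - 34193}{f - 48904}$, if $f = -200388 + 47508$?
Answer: $- \frac{350771}{201784} \approx -1.7383$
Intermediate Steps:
$f = -152880$
$\frac{384964 - 34193}{f - 48904} = \frac{384964 - 34193}{-152880 - 48904} = \frac{350771}{-201784} = 350771 \left(- \frac{1}{201784}\right) = - \frac{350771}{201784}$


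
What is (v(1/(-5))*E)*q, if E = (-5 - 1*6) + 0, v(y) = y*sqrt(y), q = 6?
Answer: 66*I*sqrt(5)/25 ≈ 5.9032*I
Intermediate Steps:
v(y) = y**(3/2)
E = -11 (E = (-5 - 6) + 0 = -11 + 0 = -11)
(v(1/(-5))*E)*q = ((1/(-5))**(3/2)*(-11))*6 = ((-1/5)**(3/2)*(-11))*6 = (-I*sqrt(5)/25*(-11))*6 = (11*I*sqrt(5)/25)*6 = 66*I*sqrt(5)/25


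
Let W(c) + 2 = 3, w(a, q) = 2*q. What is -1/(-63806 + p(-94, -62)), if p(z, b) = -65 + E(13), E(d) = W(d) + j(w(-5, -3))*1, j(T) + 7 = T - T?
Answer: 1/63877 ≈ 1.5655e-5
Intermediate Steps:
W(c) = 1 (W(c) = -2 + 3 = 1)
j(T) = -7 (j(T) = -7 + (T - T) = -7 + 0 = -7)
E(d) = -6 (E(d) = 1 - 7*1 = 1 - 7 = -6)
p(z, b) = -71 (p(z, b) = -65 - 6 = -71)
-1/(-63806 + p(-94, -62)) = -1/(-63806 - 71) = -1/(-63877) = -1*(-1/63877) = 1/63877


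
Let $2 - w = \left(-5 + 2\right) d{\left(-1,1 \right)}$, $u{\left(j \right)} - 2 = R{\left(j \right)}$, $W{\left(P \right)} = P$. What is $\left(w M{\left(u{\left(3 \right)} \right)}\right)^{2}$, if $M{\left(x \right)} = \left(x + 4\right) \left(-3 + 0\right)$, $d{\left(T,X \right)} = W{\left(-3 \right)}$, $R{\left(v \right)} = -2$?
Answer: $7056$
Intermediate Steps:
$u{\left(j \right)} = 0$ ($u{\left(j \right)} = 2 - 2 = 0$)
$d{\left(T,X \right)} = -3$
$M{\left(x \right)} = -12 - 3 x$ ($M{\left(x \right)} = \left(4 + x\right) \left(-3\right) = -12 - 3 x$)
$w = -7$ ($w = 2 - \left(-5 + 2\right) \left(-3\right) = 2 - \left(-3\right) \left(-3\right) = 2 - 9 = -7$)
$\left(w M{\left(u{\left(3 \right)} \right)}\right)^{2} = \left(- 7 \left(-12 - 0\right)\right)^{2} = \left(- 7 \left(-12 + 0\right)\right)^{2} = \left(\left(-7\right) \left(-12\right)\right)^{2} = 84^{2} = 7056$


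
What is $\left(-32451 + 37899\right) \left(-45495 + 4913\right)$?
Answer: $-221090736$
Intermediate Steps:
$\left(-32451 + 37899\right) \left(-45495 + 4913\right) = 5448 \left(-40582\right) = -221090736$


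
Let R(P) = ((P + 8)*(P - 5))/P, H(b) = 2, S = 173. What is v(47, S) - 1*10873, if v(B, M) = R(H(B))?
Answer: -10888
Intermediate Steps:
R(P) = (-5 + P)*(8 + P)/P (R(P) = ((8 + P)*(-5 + P))/P = ((-5 + P)*(8 + P))/P = (-5 + P)*(8 + P)/P)
v(B, M) = -15 (v(B, M) = 3 + 2 - 40/2 = 3 + 2 - 40*½ = 3 + 2 - 20 = -15)
v(47, S) - 1*10873 = -15 - 1*10873 = -15 - 10873 = -10888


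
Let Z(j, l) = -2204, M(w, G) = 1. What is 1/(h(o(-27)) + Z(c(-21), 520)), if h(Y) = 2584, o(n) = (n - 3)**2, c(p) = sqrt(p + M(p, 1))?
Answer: 1/380 ≈ 0.0026316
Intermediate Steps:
c(p) = sqrt(1 + p) (c(p) = sqrt(p + 1) = sqrt(1 + p))
o(n) = (-3 + n)**2
1/(h(o(-27)) + Z(c(-21), 520)) = 1/(2584 - 2204) = 1/380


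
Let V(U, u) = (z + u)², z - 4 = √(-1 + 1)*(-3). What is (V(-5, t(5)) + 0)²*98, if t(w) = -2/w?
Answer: 10287648/625 ≈ 16460.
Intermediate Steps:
z = 4 (z = 4 + √(-1 + 1)*(-3) = 4 + √0*(-3) = 4 + 0*(-3) = 4 + 0 = 4)
V(U, u) = (4 + u)²
(V(-5, t(5)) + 0)²*98 = ((4 - 2/5)² + 0)²*98 = ((4 - 2*⅕)² + 0)²*98 = ((4 - ⅖)² + 0)²*98 = ((18/5)² + 0)²*98 = (324/25 + 0)²*98 = (324/25)²*98 = (104976/625)*98 = 10287648/625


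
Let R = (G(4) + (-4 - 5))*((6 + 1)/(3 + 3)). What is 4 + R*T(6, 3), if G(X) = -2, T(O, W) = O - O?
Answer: 4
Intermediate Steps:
T(O, W) = 0
R = -77/6 (R = (-2 + (-4 - 5))*((6 + 1)/(3 + 3)) = (-2 - 9)*(7/6) = -77/6 ≈ -12.833)
4 + R*T(6, 3) = 4 - 77/6*0 = 4 + 0 = 4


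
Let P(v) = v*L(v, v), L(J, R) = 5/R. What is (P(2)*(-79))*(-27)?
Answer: 10665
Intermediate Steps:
P(v) = 5 (P(v) = v*(5/v) = 5)
(P(2)*(-79))*(-27) = (5*(-79))*(-27) = -395*(-27) = 10665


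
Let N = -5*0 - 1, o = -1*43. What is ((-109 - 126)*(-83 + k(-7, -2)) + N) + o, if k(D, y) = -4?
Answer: 20401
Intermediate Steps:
o = -43
N = -1 (N = 0 - 1 = -1)
((-109 - 126)*(-83 + k(-7, -2)) + N) + o = ((-109 - 126)*(-83 - 4) - 1) - 43 = (-235*(-87) - 1) - 43 = (20445 - 1) - 43 = 20444 - 43 = 20401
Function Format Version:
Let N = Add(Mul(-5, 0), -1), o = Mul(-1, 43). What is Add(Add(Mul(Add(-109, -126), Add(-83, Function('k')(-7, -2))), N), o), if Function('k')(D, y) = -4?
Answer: 20401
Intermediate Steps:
o = -43
N = -1 (N = Add(0, -1) = -1)
Add(Add(Mul(Add(-109, -126), Add(-83, Function('k')(-7, -2))), N), o) = Add(Add(Mul(Add(-109, -126), Add(-83, -4)), -1), -43) = Add(Add(Mul(-235, -87), -1), -43) = Add(Add(20445, -1), -43) = Add(20444, -43) = 20401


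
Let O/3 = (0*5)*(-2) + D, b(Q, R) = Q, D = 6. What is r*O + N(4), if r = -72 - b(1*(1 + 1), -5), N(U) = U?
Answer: -1328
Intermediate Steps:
r = -74 (r = -72 - (1 + 1) = -72 - 2 = -74)
O = 18 (O = 3*((0*5)*(-2) + 6) = 3*(0*(-2) + 6) = 3*(0 + 6) = 3*6 = 18)
r*O + N(4) = -74*18 + 4 = -1332 + 4 = -1328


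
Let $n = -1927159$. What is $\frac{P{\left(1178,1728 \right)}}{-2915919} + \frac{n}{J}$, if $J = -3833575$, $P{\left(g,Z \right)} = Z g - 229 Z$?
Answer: $- \frac{24708620677}{414014599275} \approx -0.059681$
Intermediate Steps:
$P{\left(g,Z \right)} = - 229 Z + Z g$
$\frac{P{\left(1178,1728 \right)}}{-2915919} + \frac{n}{J} = \frac{1728 \left(-229 + 1178\right)}{-2915919} - \frac{1927159}{-3833575} = 1728 \cdot 949 \left(- \frac{1}{2915919}\right) - - \frac{1927159}{3833575} = 1639872 \left(- \frac{1}{2915919}\right) + \frac{1927159}{3833575} = - \frac{60736}{107997} + \frac{1927159}{3833575} = - \frac{24708620677}{414014599275}$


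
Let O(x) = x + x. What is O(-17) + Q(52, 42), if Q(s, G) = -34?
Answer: -68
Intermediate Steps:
O(x) = 2*x
O(-17) + Q(52, 42) = 2*(-17) - 34 = -34 - 34 = -68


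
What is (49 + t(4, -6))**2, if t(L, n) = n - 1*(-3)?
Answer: 2116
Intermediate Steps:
t(L, n) = 3 + n (t(L, n) = n + 3 = 3 + n)
(49 + t(4, -6))**2 = (49 + (3 - 6))**2 = (49 - 3)**2 = 46**2 = 2116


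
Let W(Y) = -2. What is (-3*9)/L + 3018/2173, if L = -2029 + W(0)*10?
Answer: 2080851/1484159 ≈ 1.4020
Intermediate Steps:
L = -2049 (L = -2029 - 2*10 = -2029 - 20 = -2049)
(-3*9)/L + 3018/2173 = -3*9/(-2049) + 3018/2173 = -27*(-1/2049) + 3018*(1/2173) = 9/683 + 3018/2173 = 2080851/1484159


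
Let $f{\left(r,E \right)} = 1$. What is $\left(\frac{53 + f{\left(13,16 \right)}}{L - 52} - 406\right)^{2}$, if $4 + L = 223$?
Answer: $\frac{4589791504}{27889} \approx 1.6457 \cdot 10^{5}$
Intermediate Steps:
$L = 219$ ($L = -4 + 223 = 219$)
$\left(\frac{53 + f{\left(13,16 \right)}}{L - 52} - 406\right)^{2} = \left(\frac{53 + 1}{219 - 52} - 406\right)^{2} = \left(\frac{54}{167} - 406\right)^{2} = \left(- \frac{67748}{167}\right)^{2} = \frac{4589791504}{27889}$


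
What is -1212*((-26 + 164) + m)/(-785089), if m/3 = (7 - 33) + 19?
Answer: 141804/785089 ≈ 0.18062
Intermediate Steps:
m = -21 (m = 3*((7 - 33) + 19) = 3*(-26 + 19) = 3*(-7) = -21)
-1212*((-26 + 164) + m)/(-785089) = -1212*((-26 + 164) - 21)/(-785089) = -1212*(138 - 21)*(-1/785089) = -1212*117*(-1/785089) = -141804*(-1/785089) = 141804/785089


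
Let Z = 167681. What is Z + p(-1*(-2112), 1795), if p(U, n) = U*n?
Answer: 3958721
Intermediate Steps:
Z + p(-1*(-2112), 1795) = 167681 - 1*(-2112)*1795 = 167681 + 2112*1795 = 167681 + 3791040 = 3958721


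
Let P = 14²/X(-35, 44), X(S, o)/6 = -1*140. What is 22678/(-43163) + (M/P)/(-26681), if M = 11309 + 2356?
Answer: 791715872/474201413 ≈ 1.6696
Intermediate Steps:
X(S, o) = -840 (X(S, o) = 6*(-1*140) = 6*(-140) = -840)
M = 13665
P = -7/30 (P = 14²/(-840) = 196*(-1/840) = -7/30 ≈ -0.23333)
22678/(-43163) + (M/P)/(-26681) = 22678/(-43163) + (13665/(-7/30))/(-26681) = 22678*(-1/43163) + (13665*(-30/7))*(-1/26681) = -1334/2539 - 409950/7*(-1/26681) = -1334/2539 + 409950/186767 = 791715872/474201413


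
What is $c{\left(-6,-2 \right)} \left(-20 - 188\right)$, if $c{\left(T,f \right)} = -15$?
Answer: $3120$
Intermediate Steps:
$c{\left(-6,-2 \right)} \left(-20 - 188\right) = - 15 \left(-20 - 188\right) = \left(-15\right) \left(-208\right) = 3120$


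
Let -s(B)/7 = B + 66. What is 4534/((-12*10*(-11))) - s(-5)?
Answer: 284087/660 ≈ 430.44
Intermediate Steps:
s(B) = -462 - 7*B (s(B) = -7*(B + 66) = -7*(66 + B) = -462 - 7*B)
4534/((-12*10*(-11))) - s(-5) = 4534/((-12*10*(-11))) - (-462 - 7*(-5)) = 4534/((-120*(-11))) - (-462 + 35) = 4534/1320 - 1*(-427) = 4534*(1/1320) + 427 = 2267/660 + 427 = 284087/660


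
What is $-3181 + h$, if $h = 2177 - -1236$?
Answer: $232$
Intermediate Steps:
$h = 3413$ ($h = 2177 + 1236 = 3413$)
$-3181 + h = -3181 + 3413 = 232$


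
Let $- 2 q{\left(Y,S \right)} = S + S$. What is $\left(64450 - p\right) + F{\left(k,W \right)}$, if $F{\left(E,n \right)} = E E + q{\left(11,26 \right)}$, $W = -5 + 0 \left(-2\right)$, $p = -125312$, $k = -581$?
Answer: $527297$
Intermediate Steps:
$W = -5$ ($W = -5 + 0 = -5$)
$q{\left(Y,S \right)} = - S$ ($q{\left(Y,S \right)} = - \frac{S + S}{2} = - \frac{2 S}{2} = - S$)
$F{\left(E,n \right)} = -26 + E^{2}$ ($F{\left(E,n \right)} = E E - 26 = E^{2} - 26 = -26 + E^{2}$)
$\left(64450 - p\right) + F{\left(k,W \right)} = \left(64450 - -125312\right) - \left(26 - \left(-581\right)^{2}\right) = \left(64450 + 125312\right) + \left(-26 + 337561\right) = 189762 + 337535 = 527297$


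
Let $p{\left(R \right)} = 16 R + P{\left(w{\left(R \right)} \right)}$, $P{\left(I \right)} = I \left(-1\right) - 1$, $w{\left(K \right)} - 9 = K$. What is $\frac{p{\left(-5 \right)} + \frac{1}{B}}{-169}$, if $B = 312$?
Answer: $\frac{26519}{52728} \approx 0.50294$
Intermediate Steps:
$w{\left(K \right)} = 9 + K$
$P{\left(I \right)} = -1 - I$ ($P{\left(I \right)} = - I - 1 = -1 - I$)
$p{\left(R \right)} = -10 + 15 R$ ($p{\left(R \right)} = 16 R - \left(10 + R\right) = -10 + 15 R$)
$\frac{p{\left(-5 \right)} + \frac{1}{B}}{-169} = \frac{\left(-10 + 15 \left(-5\right)\right) + \frac{1}{312}}{-169} = - \frac{\left(-10 - 75\right) + \frac{1}{312}}{169} = - \frac{-85 + \frac{1}{312}}{169} = \left(- \frac{1}{169}\right) \left(- \frac{26519}{312}\right) = \frac{26519}{52728}$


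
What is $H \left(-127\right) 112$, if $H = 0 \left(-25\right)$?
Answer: $0$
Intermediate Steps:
$H = 0$
$H \left(-127\right) 112 = 0 \left(-127\right) 112 = 0 \cdot 112 = 0$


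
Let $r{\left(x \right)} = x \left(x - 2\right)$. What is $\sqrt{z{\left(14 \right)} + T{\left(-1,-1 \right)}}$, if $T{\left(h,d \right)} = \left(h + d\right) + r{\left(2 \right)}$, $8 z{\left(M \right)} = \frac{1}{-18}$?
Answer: $\frac{17 i}{12} \approx 1.4167 i$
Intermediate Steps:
$r{\left(x \right)} = x \left(-2 + x\right)$
$z{\left(M \right)} = - \frac{1}{144}$ ($z{\left(M \right)} = \frac{1}{8 \left(-18\right)} = \frac{1}{8} \left(- \frac{1}{18}\right) = - \frac{1}{144}$)
$T{\left(h,d \right)} = d + h$ ($T{\left(h,d \right)} = \left(h + d\right) + 2 \left(-2 + 2\right) = \left(d + h\right) + 2 \cdot 0 = \left(d + h\right) + 0 = d + h$)
$\sqrt{z{\left(14 \right)} + T{\left(-1,-1 \right)}} = \sqrt{- \frac{1}{144} - 2} = \sqrt{- \frac{289}{144}} = \frac{17 i}{12}$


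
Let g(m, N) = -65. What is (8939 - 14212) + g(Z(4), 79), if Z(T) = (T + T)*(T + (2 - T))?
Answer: -5338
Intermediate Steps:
Z(T) = 4*T (Z(T) = (2*T)*2 = 4*T)
(8939 - 14212) + g(Z(4), 79) = (8939 - 14212) - 65 = -5273 - 65 = -5338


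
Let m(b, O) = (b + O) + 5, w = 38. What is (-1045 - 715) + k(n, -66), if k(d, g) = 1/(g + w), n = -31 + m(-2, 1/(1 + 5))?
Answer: -49281/28 ≈ -1760.0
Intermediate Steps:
m(b, O) = 5 + O + b (m(b, O) = (O + b) + 5 = 5 + O + b)
n = -167/6 (n = -31 + (5 + 1/(1 + 5) - 2) = -31 + (5 + 1/6 - 2) = -31 + 19/6 = -167/6 ≈ -27.833)
k(d, g) = 1/(38 + g) (k(d, g) = 1/(g + 38) = 1/(38 + g))
(-1045 - 715) + k(n, -66) = (-1045 - 715) + 1/(38 - 66) = -1760 + 1/(-28) = -1760 - 1/28 = -49281/28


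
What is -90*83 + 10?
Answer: -7460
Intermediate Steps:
-90*83 + 10 = -7470 + 10 = -7460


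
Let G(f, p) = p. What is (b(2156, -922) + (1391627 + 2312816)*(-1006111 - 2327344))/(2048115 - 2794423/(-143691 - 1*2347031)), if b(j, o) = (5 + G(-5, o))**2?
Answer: -30756912751483406072/5101287883453 ≈ -6.0292e+6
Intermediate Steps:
b(j, o) = (5 + o)**2
(b(2156, -922) + (1391627 + 2312816)*(-1006111 - 2327344))/(2048115 - 2794423/(-143691 - 1*2347031)) = ((5 - 922)**2 + (1391627 + 2312816)*(-1006111 - 2327344))/(2048115 - 2794423/(-143691 - 1*2347031)) = ((-917)**2 + 3704443*(-3333455))/(2048115 - 2794423/(-143691 - 2347031)) = (840889 - 12348594040565)/(2048115 - 2794423/(-2490722)) = -12348593199676/(2048115 - 2794423*(-1/2490722)) = -12348593199676/(2048115 + 2794423/2490722) = -12348593199676/5101287883453/2490722 = -12348593199676*2490722/5101287883453 = -30756912751483406072/5101287883453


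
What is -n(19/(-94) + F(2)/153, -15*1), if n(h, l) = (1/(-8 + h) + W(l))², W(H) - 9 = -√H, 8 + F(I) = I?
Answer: -99637103154/1560961081 + 701574*I*√15/39509 ≈ -63.831 + 68.774*I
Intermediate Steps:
F(I) = -8 + I
W(H) = 9 - √H
n(h, l) = (9 + 1/(-8 + h) - √l)² (n(h, l) = (1/(-8 + h) + (9 - √l))² = (9 + 1/(-8 + h) - √l)²)
-n(19/(-94) + F(2)/153, -15*1) = -(-71 + 8*√(-15*1) - (19/(-94) + (-8 + 2)/153)*(-9 + √(-15*1)))²/(-8 + (19/(-94) + (-8 + 2)/153))² = -(-71 + 8*√(-15) - (19*(-1/94) - 6*1/153)*(-9 + √(-15)))²/(-8 + (19*(-1/94) - 6*1/153))² = -(-71 + 8*(I*√15) - (-19/94 - 2/51)*(-9 + I*√15))²/(-8 + (-19/94 - 2/51))² = -(-71 + 8*I*√15 - 1*(-1157/4794)*(-9 + I*√15))²/(-8 - 1157/4794)² = -(-71 + 8*I*√15 + (-3471/1598 + 1157*I*√15/4794))²/(-39509/4794)² = -22982436*(-116929/1598 + 39509*I*√15/4794)²/1560961081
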